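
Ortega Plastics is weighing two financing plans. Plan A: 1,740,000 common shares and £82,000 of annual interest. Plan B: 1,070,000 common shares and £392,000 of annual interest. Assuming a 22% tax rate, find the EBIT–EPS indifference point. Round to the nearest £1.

£887,075

At indifference, (EBIT − 82,000)(1 − t)/1,740,000 = (EBIT − 392,000)(1 − t)/1,070,000.
The (1 − t) factor cancels: (EBIT − 82,000) × 1,070,000 = (EBIT − 392,000) × 1,740,000.
EBIT × (1,740,000 − 1,070,000) = 392,000 × 1,740,000 − 82,000 × 1,070,000 = 594,340,000,000, so EBIT = 594,340,000,000 ÷ 670,000 = 887,074.63.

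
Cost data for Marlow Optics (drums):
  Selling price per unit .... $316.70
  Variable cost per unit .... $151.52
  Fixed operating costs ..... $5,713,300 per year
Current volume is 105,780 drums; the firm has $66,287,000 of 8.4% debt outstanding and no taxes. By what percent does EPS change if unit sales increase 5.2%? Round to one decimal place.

At 105,780 units, contribution = 105,780 × $165.18 = $17,472,740.40.
Subtracting fixed costs: EBIT = $17,472,740.40 − $5,713,300 = $11,759,440.40.
Interest = $5,568,108.00, so EBIT − I = $6,191,332.40.
Degree of combined leverage = contribution ÷ (EBIT − I) = $17,472,740.40 ÷ $6,191,332.40 = 2.8221.
%ΔEPS = DCL × %ΔSales = 2.8221 × +5.2% = +14.7%.

+14.7%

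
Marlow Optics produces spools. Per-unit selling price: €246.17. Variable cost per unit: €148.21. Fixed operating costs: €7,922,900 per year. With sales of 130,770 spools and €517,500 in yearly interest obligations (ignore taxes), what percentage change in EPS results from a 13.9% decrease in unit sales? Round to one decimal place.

-40.7%

Total contribution margin = 130,770 × €97.96 = €12,810,229.20.
EBIT = €12,810,229.20 − €7,922,900 = €4,887,329.20.
Interest = €517,500.00, so EBIT − I = €4,369,829.20.
DCL = total CM / (EBIT − I) = €12,810,229.20 / €4,369,829.20 = 2.9315.
%ΔEPS = DCL × %ΔSales = 2.9315 × -13.9% = -40.7%.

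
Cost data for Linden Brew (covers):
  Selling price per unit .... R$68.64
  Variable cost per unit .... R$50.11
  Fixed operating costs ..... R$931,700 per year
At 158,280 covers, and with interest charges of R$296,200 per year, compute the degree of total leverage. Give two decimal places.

1.72

Total contribution margin = 158,280 × R$18.53 = R$2,932,928.40.
EBIT = R$2,932,928.40 − R$931,700 = R$2,001,228.40. Interest = R$296,200.00.
DOL = R$2,932,928.40 ÷ R$2,001,228.40 = 1.4656; DFL = R$2,001,228.40 ÷ R$1,705,028.40 = 1.1737.
Combined leverage = 1.4656 × 1.1737 = 1.7202.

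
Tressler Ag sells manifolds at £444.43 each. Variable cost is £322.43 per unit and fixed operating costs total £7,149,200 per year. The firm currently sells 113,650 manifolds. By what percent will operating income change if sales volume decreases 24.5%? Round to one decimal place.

Total contribution margin = 113,650 × £122.00 = £13,865,300.00.
EBIT = £13,865,300.00 − £7,149,200 = £6,716,100.00.
So DOL = total CM / EBIT = £13,865,300.00 / £6,716,100.00 = 2.0645.
So EBIT moves 2.0645 × (-24.5%) = -50.6%.

-50.6%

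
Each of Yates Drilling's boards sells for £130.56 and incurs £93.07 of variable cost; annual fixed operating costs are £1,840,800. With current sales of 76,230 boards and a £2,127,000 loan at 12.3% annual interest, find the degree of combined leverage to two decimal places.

3.78

Total contribution margin = 76,230 × £37.49 = £2,857,862.70.
EBIT = £2,857,862.70 − £1,840,800 = £1,017,062.70. Interest = £261,621.00.
DOL = £2,857,862.70 ÷ £1,017,062.70 = 2.8099; DFL = £1,017,062.70 ÷ £755,441.70 = 1.3463.
DCL = DOL × DFL = 2.8099 × 1.3463 = 3.7830.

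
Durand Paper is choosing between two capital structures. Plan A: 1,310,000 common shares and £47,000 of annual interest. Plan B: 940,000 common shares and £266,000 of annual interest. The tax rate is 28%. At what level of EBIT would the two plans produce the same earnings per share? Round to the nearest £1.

£822,378

Set EPS_A = EPS_B: (EBIT − £47,000)(1 − 0.28) ÷ 1,310,000 = (EBIT − £266,000)(1 − 0.28) ÷ 940,000.
The (1 − t) factor cancels: (EBIT − 47,000) × 940,000 = (EBIT − 266,000) × 1,310,000.
EBIT × (1,310,000 − 940,000) = 266,000 × 1,310,000 − 47,000 × 940,000 = 304,280,000,000, so EBIT = 304,280,000,000 ÷ 370,000 = 822,378.38.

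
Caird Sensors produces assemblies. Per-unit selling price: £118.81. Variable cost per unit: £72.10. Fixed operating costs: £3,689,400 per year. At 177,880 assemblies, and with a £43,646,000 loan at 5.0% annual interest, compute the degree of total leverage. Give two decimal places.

3.41

Total contribution margin = 177,880 × £46.71 = £8,308,774.80.
Operating income = contribution − fixed costs = £8,308,774.80 − £3,689,400 = £4,619,374.80. Interest = £2,182,300.00, so EBIT − I = £2,437,074.80.
Degree of total leverage = total CM / (EBIT − interest) = £8,308,774.80 / £2,437,074.80 = 3.4093.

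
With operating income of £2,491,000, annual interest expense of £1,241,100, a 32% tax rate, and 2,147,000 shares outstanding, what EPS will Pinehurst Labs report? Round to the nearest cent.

Pre-tax income = £2,491,000 − £1,241,100.00 = £1,249,900.00.
Net income = £1,249,900.00 × (1 − 0.32) = £849,932.00.
Per share: £849,932.00 / 2,147,000 shares = £0.40.

£0.40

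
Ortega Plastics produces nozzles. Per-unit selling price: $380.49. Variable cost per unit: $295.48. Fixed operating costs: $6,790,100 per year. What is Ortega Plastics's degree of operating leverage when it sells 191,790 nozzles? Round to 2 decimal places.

Total contribution margin = 191,790 × $85.01 = $16,304,067.90.
EBIT = $16,304,067.90 − $6,790,100 = $9,513,967.90.
DOL = contribution ÷ EBIT = $16,304,067.90 ÷ $9,513,967.90 = 1.7137.

1.71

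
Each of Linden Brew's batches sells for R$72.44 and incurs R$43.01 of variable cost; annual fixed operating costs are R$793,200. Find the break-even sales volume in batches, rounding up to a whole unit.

26,953 batches

Each unit contributes R$72.44 − R$43.01 = R$29.43.
Break-even volume = fixed costs ÷ CM per unit = R$793,200 ÷ R$29.43 = 26,952.09, so 26,953 batches.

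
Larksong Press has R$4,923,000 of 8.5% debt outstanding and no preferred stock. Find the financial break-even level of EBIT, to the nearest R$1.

Annual interest = 8.5% × R$4,923,000 = R$418,455.00.
Without preferred stock the financial break-even is simply EBIT = interest = R$418,455.00.

R$418,455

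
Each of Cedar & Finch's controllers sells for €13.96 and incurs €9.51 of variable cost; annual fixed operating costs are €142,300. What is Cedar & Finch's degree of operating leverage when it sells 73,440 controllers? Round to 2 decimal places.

1.77

At 73,440 units, contribution = 73,440 × €4.45 = €326,808.00.
EBIT = €326,808.00 − €142,300 = €184,508.00.
DOL = contribution ÷ EBIT = €326,808.00 ÷ €184,508.00 = 1.7712.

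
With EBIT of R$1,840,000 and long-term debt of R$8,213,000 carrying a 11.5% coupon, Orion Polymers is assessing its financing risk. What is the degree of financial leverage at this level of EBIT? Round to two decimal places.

Interest = R$944,495.00.
DFL = EBIT ÷ (EBIT − I) = R$1,840,000 ÷ (R$1,840,000 − R$944,495.00) = R$1,840,000 ÷ R$895,505.00 = 2.0547.

2.05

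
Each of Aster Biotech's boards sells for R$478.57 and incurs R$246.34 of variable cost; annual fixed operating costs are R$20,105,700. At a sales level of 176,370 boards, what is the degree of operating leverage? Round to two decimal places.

1.96

Total contribution margin = 176,370 × R$232.23 = R$40,958,405.10.
EBIT = R$40,958,405.10 − R$20,105,700 = R$20,852,705.10.
DOL = contribution ÷ EBIT = R$40,958,405.10 ÷ R$20,852,705.10 = 1.9642.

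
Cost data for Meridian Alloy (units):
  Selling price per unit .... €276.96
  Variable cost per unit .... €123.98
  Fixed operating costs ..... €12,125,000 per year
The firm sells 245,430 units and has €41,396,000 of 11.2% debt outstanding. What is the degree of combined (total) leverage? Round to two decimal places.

Contribution at this volume is 245,430 × €152.98 = €37,545,881.40.
Subtracting fixed costs: EBIT = €37,545,881.40 − €12,125,000 = €25,420,881.40. Interest = €4,636,352.00, so EBIT − I = €20,784,529.40.
DCL = contribution ÷ (EBIT − I) = €37,545,881.40 ÷ €20,784,529.40 = 1.8064.

1.81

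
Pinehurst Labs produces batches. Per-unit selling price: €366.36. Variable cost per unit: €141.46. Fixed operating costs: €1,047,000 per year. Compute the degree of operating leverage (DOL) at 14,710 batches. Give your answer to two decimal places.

Contribution at this volume is 14,710 × €224.90 = €3,308,279.00.
EBIT = €3,308,279.00 − €1,047,000 = €2,261,279.00.
So DOL = total CM / EBIT = €3,308,279.00 / €2,261,279.00 = 1.4630.

1.46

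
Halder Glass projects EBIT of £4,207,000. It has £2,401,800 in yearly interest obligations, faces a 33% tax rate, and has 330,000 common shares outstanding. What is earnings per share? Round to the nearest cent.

Interest = £2,401,800.00, so EBT = £4,207,000 − £2,401,800.00 = £1,805,200.00.
After tax at 33%: net income = £1,805,200.00 × 0.67 = £1,209,484.00.
EPS = £1,209,484.00 ÷ 330,000 = £3.67.

£3.67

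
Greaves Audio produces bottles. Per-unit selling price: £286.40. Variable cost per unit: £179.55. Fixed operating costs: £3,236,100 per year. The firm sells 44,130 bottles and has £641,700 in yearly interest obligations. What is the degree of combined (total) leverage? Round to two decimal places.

Total contribution margin = 44,130 × £106.85 = £4,715,290.50.
Subtracting fixed costs: EBIT = £4,715,290.50 − £3,236,100 = £1,479,190.50. Interest = £641,700.00, so EBIT − I = £837,490.50.
DCL = contribution ÷ (EBIT − I) = £4,715,290.50 ÷ £837,490.50 = 5.6303.

5.63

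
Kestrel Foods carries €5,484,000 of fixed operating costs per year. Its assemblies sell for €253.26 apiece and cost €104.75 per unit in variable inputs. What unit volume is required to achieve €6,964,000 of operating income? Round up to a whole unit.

Unit CM = price − variable cost = €253.26 − €104.75 = €148.51.
Need Q such that Q × €148.51 − €5,484,000 = €6,964,000, i.e. Q = €12,448,000 / €148.51 = 83,819.27 → 83,820.

83,820 assemblies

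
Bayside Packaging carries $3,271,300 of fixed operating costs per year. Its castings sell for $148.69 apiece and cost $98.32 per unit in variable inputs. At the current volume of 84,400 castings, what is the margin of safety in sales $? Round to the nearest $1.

$2,892,704

Contribution margin per unit = $148.69 − $98.32 = $50.37. Break-even units = $3,271,300 ÷ $50.37 = 64,945.40; break-even revenue = 64,945.40 × $148.69 = $9,656,732.12.
Actual sales revenue = 84,400 × $148.69 = $12,549,436.00.
Margin of safety = $12,549,436.00 − $9,656,732.12 = $2,892,704.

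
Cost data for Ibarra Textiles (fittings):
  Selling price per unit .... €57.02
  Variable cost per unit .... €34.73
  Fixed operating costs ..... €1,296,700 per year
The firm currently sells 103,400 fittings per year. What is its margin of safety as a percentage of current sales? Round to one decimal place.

43.7%

Contribution margin per unit = €57.02 − €34.73 = €22.29. Break-even units = €1,296,700 ÷ €22.29 = 58,174.07; break-even revenue = 58,174.07 × €57.02 = €3,317,085.42.
Current sales = 103,400 × €57.02 = €5,895,868.00.
Margin of safety = (€5,895,868.00 − €3,317,085.42) ÷ €5,895,868.00 = 43.7%.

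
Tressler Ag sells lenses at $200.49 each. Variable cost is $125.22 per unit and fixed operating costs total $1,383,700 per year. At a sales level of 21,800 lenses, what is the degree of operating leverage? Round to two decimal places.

At 21,800 units, contribution = 21,800 × $75.27 = $1,640,886.00.
Operating income = contribution − fixed costs = $1,640,886.00 − $1,383,700 = $257,186.00.
So DOL = total CM / EBIT = $1,640,886.00 / $257,186.00 = 6.3802.

6.38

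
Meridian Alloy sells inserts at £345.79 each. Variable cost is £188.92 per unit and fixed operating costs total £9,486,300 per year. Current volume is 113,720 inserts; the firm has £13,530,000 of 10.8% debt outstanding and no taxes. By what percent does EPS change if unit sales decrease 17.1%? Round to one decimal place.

-44.3%

At 113,720 units, contribution = 113,720 × £156.87 = £17,839,256.40.
Operating income = contribution − fixed costs = £17,839,256.40 − £9,486,300 = £8,352,956.40.
Interest = £1,461,240.00, so EBIT − I = £6,891,716.40.
DCL = total CM / (EBIT − I) = £17,839,256.40 / £6,891,716.40 = 2.5885.
%ΔEPS = DCL × %ΔSales = 2.5885 × -17.1% = -44.3%.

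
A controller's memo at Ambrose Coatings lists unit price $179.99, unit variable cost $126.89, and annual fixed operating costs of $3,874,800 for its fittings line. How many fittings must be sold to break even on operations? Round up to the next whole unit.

Contribution margin per unit = $179.99 − $126.89 = $53.10.
Break-even Q = $3,874,800 / $53.10 = 72,971.75 → 72,972 fittings.

72,972 fittings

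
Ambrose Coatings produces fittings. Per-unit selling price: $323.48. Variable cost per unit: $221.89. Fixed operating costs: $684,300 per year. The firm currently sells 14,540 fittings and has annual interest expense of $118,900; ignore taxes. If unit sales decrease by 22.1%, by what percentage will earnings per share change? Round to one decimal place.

-48.4%

At 14,540 units, contribution = 14,540 × $101.59 = $1,477,118.60.
EBIT = $1,477,118.60 − $684,300 = $792,818.60.
Interest = $118,900.00, so EBIT − I = $673,918.60.
DCL = total CM / (EBIT − I) = $1,477,118.60 / $673,918.60 = 2.1918.
%ΔEPS = DCL × %ΔSales = 2.1918 × -22.1% = -48.4%.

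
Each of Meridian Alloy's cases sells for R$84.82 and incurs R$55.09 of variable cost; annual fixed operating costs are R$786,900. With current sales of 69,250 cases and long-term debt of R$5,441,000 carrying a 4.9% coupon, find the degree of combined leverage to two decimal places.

At 69,250 units, contribution = 69,250 × R$29.73 = R$2,058,802.50.
Operating income = contribution − fixed costs = R$2,058,802.50 − R$786,900 = R$1,271,902.50. Interest = R$266,609.00.
DOL = R$2,058,802.50 ÷ R$1,271,902.50 = 1.6187; DFL = R$1,271,902.50 ÷ R$1,005,293.50 = 1.2652.
DCL = DOL × DFL = 1.6187 × 1.2652 = 2.0480.

2.05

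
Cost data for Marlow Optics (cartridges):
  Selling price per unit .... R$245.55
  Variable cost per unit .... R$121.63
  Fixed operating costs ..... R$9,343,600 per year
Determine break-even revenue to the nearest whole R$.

R$18,514,533

CM per unit = R$245.55 − R$121.63 = R$123.92; CM ratio = R$123.92 / R$245.55 = 0.5047.
Break-even revenue = fixed costs × price ÷ CM = R$9,343,600 × R$245.55 ÷ R$123.92 = R$18,514,533.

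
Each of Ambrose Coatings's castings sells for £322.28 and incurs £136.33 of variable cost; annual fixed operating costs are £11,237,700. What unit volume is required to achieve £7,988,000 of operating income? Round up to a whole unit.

Each unit contributes £322.28 − £136.33 = £185.95.
Need Q such that Q × £185.95 − £11,237,700 = £7,988,000, i.e. Q = £19,225,700 / £185.95 = 103,391.77 → 103,392.

103,392 castings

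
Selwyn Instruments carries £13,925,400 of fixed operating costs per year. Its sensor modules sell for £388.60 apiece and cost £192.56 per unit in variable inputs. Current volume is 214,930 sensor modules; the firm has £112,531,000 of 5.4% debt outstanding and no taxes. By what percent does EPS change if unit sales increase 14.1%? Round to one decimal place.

At 214,930 units, contribution = 214,930 × £196.04 = £42,134,877.20.
Operating income = contribution − fixed costs = £42,134,877.20 − £13,925,400 = £28,209,477.20.
Interest = £6,076,674.00, so EBIT − I = £22,132,803.20.
Degree of combined leverage = contribution ÷ (EBIT − I) = £42,134,877.20 ÷ £22,132,803.20 = 1.9037.
%ΔEPS = DCL × %ΔSales = 1.9037 × +14.1% = +26.8%.

+26.8%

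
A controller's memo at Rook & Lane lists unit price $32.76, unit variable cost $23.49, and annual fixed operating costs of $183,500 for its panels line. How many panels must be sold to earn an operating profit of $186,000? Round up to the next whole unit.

Contribution margin per unit = $32.76 − $23.49 = $9.27.
Units = (FC + target) / CM = ($183,500 + $186,000) / $9.27 = 39,859.76, so 39,860 panels.

39,860 panels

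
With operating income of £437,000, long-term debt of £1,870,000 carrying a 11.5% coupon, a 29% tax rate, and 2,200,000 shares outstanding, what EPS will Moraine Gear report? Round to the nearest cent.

Pre-tax income = £437,000 − £215,050.00 = £221,950.00.
Net income = £221,950.00 × (1 − 0.29) = £157,584.50.
Per share: £157,584.50 / 2,200,000 shares = £0.07.

£0.07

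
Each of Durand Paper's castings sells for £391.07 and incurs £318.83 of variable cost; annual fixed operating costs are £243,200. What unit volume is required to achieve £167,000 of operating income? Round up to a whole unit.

5,679 castings

Unit CM = price − variable cost = £391.07 − £318.83 = £72.24.
Need Q such that Q × £72.24 − £243,200 = £167,000, i.e. Q = £410,200 / £72.24 = 5,678.29 → 5,679.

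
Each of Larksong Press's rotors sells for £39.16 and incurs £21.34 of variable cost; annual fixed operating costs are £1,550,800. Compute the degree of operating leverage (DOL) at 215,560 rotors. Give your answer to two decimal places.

1.68

At 215,560 units, contribution = 215,560 × £17.82 = £3,841,279.20.
Operating income = contribution − fixed costs = £3,841,279.20 − £1,550,800 = £2,290,479.20.
DOL = contribution ÷ EBIT = £3,841,279.20 ÷ £2,290,479.20 = 1.6771.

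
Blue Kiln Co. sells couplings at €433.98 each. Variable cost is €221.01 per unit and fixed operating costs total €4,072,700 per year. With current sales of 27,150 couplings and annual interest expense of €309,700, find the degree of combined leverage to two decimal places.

At 27,150 units, contribution = 27,150 × €212.97 = €5,782,135.50.
EBIT = €5,782,135.50 − €4,072,700 = €1,709,435.50. Interest = €309,700.00, so EBIT − I = €1,399,735.50.
DCL = contribution ÷ (EBIT − I) = €5,782,135.50 ÷ €1,399,735.50 = 4.1309.

4.13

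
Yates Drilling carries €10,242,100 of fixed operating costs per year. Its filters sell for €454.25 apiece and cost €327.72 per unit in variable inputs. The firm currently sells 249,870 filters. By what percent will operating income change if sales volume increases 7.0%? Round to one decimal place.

+10.4%

Contribution at this volume is 249,870 × €126.53 = €31,616,051.10.
Operating income = contribution − fixed costs = €31,616,051.10 − €10,242,100 = €21,373,951.10.
Degree of operating leverage = €31,616,051.10 / €21,373,951.10 = 1.4792.
%ΔEBIT = DOL × %ΔSales = 1.4792 × +7.0% = +10.4%.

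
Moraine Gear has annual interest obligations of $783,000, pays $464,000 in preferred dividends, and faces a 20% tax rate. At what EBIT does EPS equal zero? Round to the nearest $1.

Grossing the preferred dividend up to pre-tax terms: $464,000 / (1 − 0.20) = $580,000.00.
Financial break-even EBIT = interest + D_p ÷ (1 − t) = $783,000 + $580,000.00 = $1,363,000.00.

$1,363,000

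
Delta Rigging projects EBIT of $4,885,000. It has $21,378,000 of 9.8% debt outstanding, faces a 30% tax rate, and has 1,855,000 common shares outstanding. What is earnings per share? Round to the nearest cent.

Interest = $2,095,044.00, so EBT = $4,885,000 − $2,095,044.00 = $2,789,956.00.
After tax at 30%: net income = $2,789,956.00 × 0.70 = $1,952,969.20.
Per share: $1,952,969.20 / 1,855,000 shares = $1.05.

$1.05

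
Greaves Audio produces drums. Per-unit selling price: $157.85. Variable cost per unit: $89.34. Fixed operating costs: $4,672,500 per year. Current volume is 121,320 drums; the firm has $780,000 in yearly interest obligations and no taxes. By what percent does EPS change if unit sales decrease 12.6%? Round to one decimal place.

At 121,320 units, contribution = 121,320 × $68.51 = $8,311,633.20.
Subtracting fixed costs: EBIT = $8,311,633.20 − $4,672,500 = $3,639,133.20.
After interest of $780,000.00, pre-tax earnings = $2,859,133.20.
DCL = total CM / (EBIT − I) = $8,311,633.20 / $2,859,133.20 = 2.9070.
%ΔEPS = DCL × %ΔSales = 2.9070 × -12.6% = -36.6%.

-36.6%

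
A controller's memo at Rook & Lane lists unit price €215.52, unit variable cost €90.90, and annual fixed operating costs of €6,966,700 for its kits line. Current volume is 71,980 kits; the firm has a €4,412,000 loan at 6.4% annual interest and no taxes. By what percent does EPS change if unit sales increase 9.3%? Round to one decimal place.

+48.5%

Contribution at this volume is 71,980 × €124.62 = €8,970,147.60.
Subtracting fixed costs: EBIT = €8,970,147.60 − €6,966,700 = €2,003,447.60.
Interest = €282,368.00, so EBIT − I = €1,721,079.60.
Degree of combined leverage = contribution ÷ (EBIT − I) = €8,970,147.60 ÷ €1,721,079.60 = 5.2119.
%ΔEPS = DCL × %ΔSales = 5.2119 × +9.3% = +48.5%.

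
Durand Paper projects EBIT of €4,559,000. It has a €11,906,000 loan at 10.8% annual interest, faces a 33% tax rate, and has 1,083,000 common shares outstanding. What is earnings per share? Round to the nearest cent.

€2.02

Interest = €1,285,848.00, so EBT = €4,559,000 − €1,285,848.00 = €3,273,152.00.
After tax at 33%: net income = €3,273,152.00 × 0.67 = €2,193,011.84.
EPS = €2,193,011.84 ÷ 1,083,000 = €2.02.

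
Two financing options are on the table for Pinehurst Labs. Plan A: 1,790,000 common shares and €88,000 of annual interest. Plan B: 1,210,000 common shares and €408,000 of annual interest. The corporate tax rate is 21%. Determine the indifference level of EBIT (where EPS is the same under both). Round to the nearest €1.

At indifference, (EBIT − 88,000)(1 − t)/1,790,000 = (EBIT − 408,000)(1 − t)/1,210,000.
The (1 − t) factor cancels: (EBIT − 88,000) × 1,210,000 = (EBIT − 408,000) × 1,790,000.
Solving, EBIT = (408,000·1,790,000 − 88,000·1,210,000) / (1,790,000 − 1,210,000) = 623,840,000,000 / 580,000 = 1,075,586.21.

€1,075,586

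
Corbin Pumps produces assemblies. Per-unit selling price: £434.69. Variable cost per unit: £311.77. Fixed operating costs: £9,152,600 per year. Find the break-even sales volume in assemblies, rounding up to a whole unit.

74,460 assemblies

Unit CM = price − variable cost = £434.69 − £311.77 = £122.92.
Units to break even: £9,152,600 ÷ £122.92 = 74,459.81, rounded up to 74,460.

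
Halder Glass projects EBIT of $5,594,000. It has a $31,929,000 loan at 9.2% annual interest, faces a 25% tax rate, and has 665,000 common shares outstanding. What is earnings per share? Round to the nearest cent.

$3.00

Interest = $2,937,468.00, so EBT = $5,594,000 − $2,937,468.00 = $2,656,532.00.
Net income = $2,656,532.00 × (1 − 0.25) = $1,992,399.00.
EPS = $1,992,399.00 ÷ 665,000 = $3.00.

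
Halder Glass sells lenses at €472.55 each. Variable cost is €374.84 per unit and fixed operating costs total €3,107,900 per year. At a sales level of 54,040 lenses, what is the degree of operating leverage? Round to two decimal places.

2.43

Contribution at this volume is 54,040 × €97.71 = €5,280,248.40.
Subtracting fixed costs: EBIT = €5,280,248.40 − €3,107,900 = €2,172,348.40.
Degree of operating leverage = €5,280,248.40 / €2,172,348.40 = 2.4307.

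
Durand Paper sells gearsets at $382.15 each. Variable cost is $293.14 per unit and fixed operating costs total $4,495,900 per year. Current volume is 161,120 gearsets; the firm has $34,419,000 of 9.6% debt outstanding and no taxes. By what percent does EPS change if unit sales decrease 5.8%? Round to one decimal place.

At 161,120 units, contribution = 161,120 × $89.01 = $14,341,291.20.
EBIT = $14,341,291.20 − $4,495,900 = $9,845,391.20.
Interest = $3,304,224.00, so EBIT − I = $6,541,167.20.
DCL = total CM / (EBIT − I) = $14,341,291.20 / $6,541,167.20 = 2.1925.
%ΔEPS = DCL × %ΔSales = 2.1925 × -5.8% = -12.7%.

-12.7%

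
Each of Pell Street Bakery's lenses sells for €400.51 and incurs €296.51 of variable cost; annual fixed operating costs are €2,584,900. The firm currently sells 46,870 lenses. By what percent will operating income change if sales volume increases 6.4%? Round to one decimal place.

Total contribution margin = 46,870 × €104.00 = €4,874,480.00.
Operating income = contribution − fixed costs = €4,874,480.00 − €2,584,900 = €2,289,580.00.
DOL = contribution ÷ EBIT = €4,874,480.00 ÷ €2,289,580.00 = 2.1290.
So EBIT moves 2.1290 × (+6.4%) = +13.6%.

+13.6%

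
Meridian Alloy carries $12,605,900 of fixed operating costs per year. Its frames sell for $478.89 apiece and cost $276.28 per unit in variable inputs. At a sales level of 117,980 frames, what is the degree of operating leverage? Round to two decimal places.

Total contribution margin = 117,980 × $202.61 = $23,903,927.80.
EBIT = $23,903,927.80 − $12,605,900 = $11,298,027.80.
Degree of operating leverage = $23,903,927.80 / $11,298,027.80 = 2.1158.

2.12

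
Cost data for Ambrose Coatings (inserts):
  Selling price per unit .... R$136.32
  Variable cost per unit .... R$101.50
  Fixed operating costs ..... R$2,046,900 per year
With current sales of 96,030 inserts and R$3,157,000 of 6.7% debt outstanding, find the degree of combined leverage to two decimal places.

At 96,030 units, contribution = 96,030 × R$34.82 = R$3,343,764.60.
EBIT = R$3,343,764.60 − R$2,046,900 = R$1,296,864.60. Interest = R$211,519.00.
DOL = R$3,343,764.60 ÷ R$1,296,864.60 = 2.5783; DFL = R$1,296,864.60 ÷ R$1,085,345.60 = 1.1949.
DCL = DOL × DFL = 2.5783 × 1.1949 = 3.0808.

3.08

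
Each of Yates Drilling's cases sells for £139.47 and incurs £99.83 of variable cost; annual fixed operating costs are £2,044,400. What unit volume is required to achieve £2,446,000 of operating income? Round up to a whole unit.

Contribution margin per unit = £139.47 − £99.83 = £39.64.
Need Q such that Q × £39.64 − £2,044,400 = £2,446,000, i.e. Q = £4,490,400 / £39.64 = 113,279.52 → 113,280.

113,280 cases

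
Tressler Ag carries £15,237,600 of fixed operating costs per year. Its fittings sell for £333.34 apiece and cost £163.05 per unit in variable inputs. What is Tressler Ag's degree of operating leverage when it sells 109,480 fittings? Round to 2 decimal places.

5.47

Contribution at this volume is 109,480 × £170.29 = £18,643,349.20.
Operating income = contribution − fixed costs = £18,643,349.20 − £15,237,600 = £3,405,749.20.
DOL = contribution ÷ EBIT = £18,643,349.20 ÷ £3,405,749.20 = 5.4741.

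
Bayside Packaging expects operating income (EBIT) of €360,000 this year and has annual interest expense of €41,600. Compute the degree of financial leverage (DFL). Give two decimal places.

Interest = €41,600.00.
DFL = EBIT ÷ (EBIT − I) = €360,000 ÷ (€360,000 − €41,600.00) = €360,000 ÷ €318,400.00 = 1.1307.

1.13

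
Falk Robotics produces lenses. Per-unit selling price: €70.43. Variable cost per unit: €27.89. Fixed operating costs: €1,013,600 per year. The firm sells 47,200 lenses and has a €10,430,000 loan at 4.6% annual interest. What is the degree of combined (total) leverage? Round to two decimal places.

At 47,200 units, contribution = 47,200 × €42.54 = €2,007,888.00.
EBIT = €2,007,888.00 − €1,013,600 = €994,288.00. Interest = €479,780.00, so EBIT − I = €514,508.00.
DCL = contribution ÷ (EBIT − I) = €2,007,888.00 ÷ €514,508.00 = 3.9025.

3.90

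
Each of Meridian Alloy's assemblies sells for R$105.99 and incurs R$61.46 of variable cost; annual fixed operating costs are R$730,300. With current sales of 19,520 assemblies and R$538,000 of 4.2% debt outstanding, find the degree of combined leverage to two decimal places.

Contribution at this volume is 19,520 × R$44.53 = R$869,225.60.
EBIT = R$869,225.60 − R$730,300 = R$138,925.60. Interest = R$22,596.00.
DOL = R$869,225.60 ÷ R$138,925.60 = 6.2568; DFL = R$138,925.60 ÷ R$116,329.60 = 1.1942.
DCL = DOL × DFL = 6.2568 × 1.1942 = 7.4719.

7.47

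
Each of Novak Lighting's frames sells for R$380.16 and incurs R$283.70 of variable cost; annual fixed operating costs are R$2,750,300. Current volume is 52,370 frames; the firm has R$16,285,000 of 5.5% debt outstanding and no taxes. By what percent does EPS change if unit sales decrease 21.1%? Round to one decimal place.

At 52,370 units, contribution = 52,370 × R$96.46 = R$5,051,610.20.
Operating income = contribution − fixed costs = R$5,051,610.20 − R$2,750,300 = R$2,301,310.20.
After interest of R$895,675.00, pre-tax earnings = R$1,405,635.20.
Degree of combined leverage = contribution ÷ (EBIT − I) = R$5,051,610.20 ÷ R$1,405,635.20 = 3.5938.
EPS therefore changes by 3.5938 × (-21.1%) = -75.8%.

-75.8%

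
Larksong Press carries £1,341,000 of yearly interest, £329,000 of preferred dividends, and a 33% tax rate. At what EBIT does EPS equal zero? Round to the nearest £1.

£1,832,045

Grossing the preferred dividend up to pre-tax terms: £329,000 / (1 − 0.33) = £491,044.78.
Financial break-even EBIT = interest + D_p ÷ (1 − t) = £1,341,000 + £491,044.78 = £1,832,044.78.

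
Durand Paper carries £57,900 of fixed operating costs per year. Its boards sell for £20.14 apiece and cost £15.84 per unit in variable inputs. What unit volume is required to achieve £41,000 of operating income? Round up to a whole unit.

Unit CM = price − variable cost = £20.14 − £15.84 = £4.30.
Units = (FC + target) / CM = (£57,900 + £41,000) / £4.30 = 23,000.00, so 23,000 boards.

23,000 boards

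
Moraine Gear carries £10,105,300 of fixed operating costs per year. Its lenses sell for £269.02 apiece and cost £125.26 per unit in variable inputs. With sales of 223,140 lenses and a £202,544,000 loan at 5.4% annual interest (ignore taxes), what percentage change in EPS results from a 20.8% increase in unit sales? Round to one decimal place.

At 223,140 units, contribution = 223,140 × £143.76 = £32,078,606.40.
Subtracting fixed costs: EBIT = £32,078,606.40 − £10,105,300 = £21,973,306.40.
Interest = £10,937,376.00, so EBIT − I = £11,035,930.40.
Degree of combined leverage = contribution ÷ (EBIT − I) = £32,078,606.40 ÷ £11,035,930.40 = 2.9067.
%ΔEPS = DCL × %ΔSales = 2.9067 × +20.8% = +60.5%.

+60.5%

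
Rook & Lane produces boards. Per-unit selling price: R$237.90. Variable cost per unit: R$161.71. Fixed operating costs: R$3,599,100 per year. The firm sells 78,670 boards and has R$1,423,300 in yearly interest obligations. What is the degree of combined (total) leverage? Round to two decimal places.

6.17

Total contribution margin = 78,670 × R$76.19 = R$5,993,867.30.
Subtracting fixed costs: EBIT = R$5,993,867.30 − R$3,599,100 = R$2,394,767.30. Interest = R$1,423,300.00.
DOL = R$5,993,867.30 ÷ R$2,394,767.30 = 2.5029; DFL = R$2,394,767.30 ÷ R$971,467.30 = 2.4651.
Combined leverage = 2.5029 × 2.4651 = 6.1699.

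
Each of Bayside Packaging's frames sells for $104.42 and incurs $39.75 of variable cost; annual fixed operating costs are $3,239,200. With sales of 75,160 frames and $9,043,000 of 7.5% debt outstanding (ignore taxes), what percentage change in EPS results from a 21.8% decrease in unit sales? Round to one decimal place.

-112.3%

At 75,160 units, contribution = 75,160 × $64.67 = $4,860,597.20.
Subtracting fixed costs: EBIT = $4,860,597.20 − $3,239,200 = $1,621,397.20.
After interest of $678,225.00, pre-tax earnings = $943,172.20.
Degree of combined leverage = contribution ÷ (EBIT − I) = $4,860,597.20 ÷ $943,172.20 = 5.1535.
EPS therefore changes by 5.1535 × (-21.8%) = -112.3%.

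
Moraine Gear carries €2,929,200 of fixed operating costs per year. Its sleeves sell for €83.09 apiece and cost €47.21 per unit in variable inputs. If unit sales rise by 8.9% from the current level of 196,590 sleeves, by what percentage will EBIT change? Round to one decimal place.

Total contribution margin = 196,590 × €35.88 = €7,053,649.20.
Operating income = contribution − fixed costs = €7,053,649.20 − €2,929,200 = €4,124,449.20.
Degree of operating leverage = €7,053,649.20 / €4,124,449.20 = 1.7102.
%ΔEBIT = DOL × %ΔSales = 1.7102 × +8.9% = +15.2%.

+15.2%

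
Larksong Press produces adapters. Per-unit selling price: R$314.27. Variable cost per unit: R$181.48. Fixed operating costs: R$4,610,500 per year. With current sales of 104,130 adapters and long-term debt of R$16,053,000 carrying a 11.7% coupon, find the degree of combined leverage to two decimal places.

Total contribution margin = 104,130 × R$132.79 = R$13,827,422.70.
EBIT = R$13,827,422.70 − R$4,610,500 = R$9,216,922.70. Interest = R$1,878,201.00.
DOL = R$13,827,422.70 ÷ R$9,216,922.70 = 1.5002; DFL = R$9,216,922.70 ÷ R$7,338,721.70 = 1.2559.
DCL = DOL × DFL = 1.5002 × 1.2559 = 1.8841.

1.88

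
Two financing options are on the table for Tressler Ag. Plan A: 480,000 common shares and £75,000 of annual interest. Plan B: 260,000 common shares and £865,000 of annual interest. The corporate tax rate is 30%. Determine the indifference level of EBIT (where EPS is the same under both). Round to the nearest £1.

£1,798,636

Set EPS_A = EPS_B: (EBIT − £75,000)(1 − 0.30) ÷ 480,000 = (EBIT − £865,000)(1 − 0.30) ÷ 260,000.
The (1 − t) factor cancels: (EBIT − 75,000) × 260,000 = (EBIT − 865,000) × 480,000.
EBIT × (480,000 − 260,000) = 865,000 × 480,000 − 75,000 × 260,000 = 395,700,000,000, so EBIT = 395,700,000,000 ÷ 220,000 = 1,798,636.36.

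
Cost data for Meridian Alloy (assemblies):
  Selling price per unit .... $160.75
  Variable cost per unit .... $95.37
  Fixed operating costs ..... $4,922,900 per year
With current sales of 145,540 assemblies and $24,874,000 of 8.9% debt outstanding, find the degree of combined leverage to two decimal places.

Contribution at this volume is 145,540 × $65.38 = $9,515,405.20.
Subtracting fixed costs: EBIT = $9,515,405.20 − $4,922,900 = $4,592,505.20. Interest = $2,213,786.00, so EBIT − I = $2,378,719.20.
Degree of total leverage = total CM / (EBIT − interest) = $9,515,405.20 / $2,378,719.20 = 4.0002.

4.00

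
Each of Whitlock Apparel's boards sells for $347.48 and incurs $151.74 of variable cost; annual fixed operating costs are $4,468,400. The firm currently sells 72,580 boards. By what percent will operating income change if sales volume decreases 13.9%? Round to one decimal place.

Contribution at this volume is 72,580 × $195.74 = $14,206,809.20.
EBIT = $14,206,809.20 − $4,468,400 = $9,738,409.20.
DOL = contribution ÷ EBIT = $14,206,809.20 ÷ $9,738,409.20 = 1.4588.
%ΔEBIT = DOL × %ΔSales = 1.4588 × -13.9% = -20.3%.

-20.3%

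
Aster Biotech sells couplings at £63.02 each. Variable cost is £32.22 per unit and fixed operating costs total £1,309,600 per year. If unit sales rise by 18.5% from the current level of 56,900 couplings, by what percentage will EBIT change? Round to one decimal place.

+73.2%

Total contribution margin = 56,900 × £30.80 = £1,752,520.00.
EBIT = £1,752,520.00 − £1,309,600 = £442,920.00.
DOL = contribution ÷ EBIT = £1,752,520.00 ÷ £442,920.00 = 3.9567.
Operating income changes by 3.9567 × +18.5% = +73.2%.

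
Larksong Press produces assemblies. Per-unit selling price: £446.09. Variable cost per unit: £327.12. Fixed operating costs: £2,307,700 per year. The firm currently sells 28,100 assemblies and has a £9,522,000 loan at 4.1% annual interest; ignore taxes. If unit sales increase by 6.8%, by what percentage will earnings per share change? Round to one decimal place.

Total contribution margin = 28,100 × £118.97 = £3,343,057.00.
Subtracting fixed costs: EBIT = £3,343,057.00 − £2,307,700 = £1,035,357.00.
After interest of £390,402.00, pre-tax earnings = £644,955.00.
Degree of combined leverage = contribution ÷ (EBIT − I) = £3,343,057.00 ÷ £644,955.00 = 5.1834.
%ΔEPS = DCL × %ΔSales = 5.1834 × +6.8% = +35.2%.

+35.2%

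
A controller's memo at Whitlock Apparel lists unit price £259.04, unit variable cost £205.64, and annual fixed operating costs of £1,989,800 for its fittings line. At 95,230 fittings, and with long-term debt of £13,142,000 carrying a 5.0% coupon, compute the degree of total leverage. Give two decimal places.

Total contribution margin = 95,230 × £53.40 = £5,085,282.00.
Operating income = contribution − fixed costs = £5,085,282.00 − £1,989,800 = £3,095,482.00. Interest = £657,100.00.
DOL = £5,085,282.00 ÷ £3,095,482.00 = 1.6428; DFL = £3,095,482.00 ÷ £2,438,382.00 = 1.2695.
Combined leverage = 1.6428 × 1.2695 = 2.0855.

2.09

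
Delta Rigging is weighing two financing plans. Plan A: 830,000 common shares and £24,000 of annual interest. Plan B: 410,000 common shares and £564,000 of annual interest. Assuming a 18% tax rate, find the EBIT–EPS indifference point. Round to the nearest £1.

At indifference, (EBIT − 24,000)(1 − t)/830,000 = (EBIT − 564,000)(1 − t)/410,000.
Cancelling (1 − t) and cross-multiplying: 410,000·(EBIT − 24,000) = 830,000·(EBIT − 564,000).
Solving, EBIT = (564,000·830,000 − 24,000·410,000) / (830,000 − 410,000) = 458,280,000,000 / 420,000 = 1,091,142.86.

£1,091,143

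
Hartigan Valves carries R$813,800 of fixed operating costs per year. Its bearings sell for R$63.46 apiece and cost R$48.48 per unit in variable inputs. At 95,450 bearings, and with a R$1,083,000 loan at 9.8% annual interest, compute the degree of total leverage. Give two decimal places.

Contribution at this volume is 95,450 × R$14.98 = R$1,429,841.00.
Operating income = contribution − fixed costs = R$1,429,841.00 − R$813,800 = R$616,041.00. Interest = R$106,134.00.
DOL = R$1,429,841.00 ÷ R$616,041.00 = 2.3210; DFL = R$616,041.00 ÷ R$509,907.00 = 1.2081.
DCL = DOL × DFL = 2.3210 × 1.2081 = 2.8040.

2.80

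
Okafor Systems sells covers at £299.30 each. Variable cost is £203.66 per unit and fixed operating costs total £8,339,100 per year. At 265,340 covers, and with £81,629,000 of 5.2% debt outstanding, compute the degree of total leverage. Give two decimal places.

1.98

Total contribution margin = 265,340 × £95.64 = £25,377,117.60.
EBIT = £25,377,117.60 − £8,339,100 = £17,038,017.60. Interest = £4,244,708.00, so EBIT − I = £12,793,309.60.
DCL = contribution ÷ (EBIT − I) = £25,377,117.60 ÷ £12,793,309.60 = 1.9836.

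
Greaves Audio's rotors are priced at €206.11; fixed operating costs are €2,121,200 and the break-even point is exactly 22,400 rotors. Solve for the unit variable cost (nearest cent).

Contribution per unit must be FC / Q = €2,121,200 / 22,400 = €94.6964.
Variable cost per unit = €206.11 − €94.6964 = €111.41.

€111.41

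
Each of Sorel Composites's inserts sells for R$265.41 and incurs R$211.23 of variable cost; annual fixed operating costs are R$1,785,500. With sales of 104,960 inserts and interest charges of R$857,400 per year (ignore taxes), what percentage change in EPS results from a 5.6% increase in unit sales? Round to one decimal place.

At 104,960 units, contribution = 104,960 × R$54.18 = R$5,686,732.80.
EBIT = R$5,686,732.80 − R$1,785,500 = R$3,901,232.80.
Interest = R$857,400.00, so EBIT − I = R$3,043,832.80.
Degree of combined leverage = contribution ÷ (EBIT − I) = R$5,686,732.80 ÷ R$3,043,832.80 = 1.8683.
EPS therefore changes by 1.8683 × (+5.6%) = +10.5%.

+10.5%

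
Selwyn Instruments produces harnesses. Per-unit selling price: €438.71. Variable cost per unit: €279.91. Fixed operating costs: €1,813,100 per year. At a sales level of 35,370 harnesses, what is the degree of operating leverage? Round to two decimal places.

Total contribution margin = 35,370 × €158.80 = €5,616,756.00.
Operating income = contribution − fixed costs = €5,616,756.00 − €1,813,100 = €3,803,656.00.
So DOL = total CM / EBIT = €5,616,756.00 / €3,803,656.00 = 1.4767.

1.48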